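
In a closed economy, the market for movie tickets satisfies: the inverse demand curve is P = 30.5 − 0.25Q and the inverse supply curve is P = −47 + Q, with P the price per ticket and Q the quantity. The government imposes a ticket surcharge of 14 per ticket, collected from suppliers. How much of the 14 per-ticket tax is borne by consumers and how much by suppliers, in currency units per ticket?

Consumers bear 2.8 per ticket; suppliers bear 11.2 per ticket.

Rewrite in direct form: Qd = 122 − 4P and Qs = P + 47.
Before the tax: set 122 − 4P = P + 47 → P* = 15, Q* = 62.
With the tax collected from suppliers, supply shifts: Qs = (P − 14) + 47.
New equilibrium: consumers pay 17.8, suppliers receive 3.8, Q = 50.8. (Wedge: Pb − Ps = 14.)
Burden on consumers: 2.8; on suppliers: 11.2. (They sum to 14.)
The less price-elastic side of the market bears the larger share of a per-unit tax.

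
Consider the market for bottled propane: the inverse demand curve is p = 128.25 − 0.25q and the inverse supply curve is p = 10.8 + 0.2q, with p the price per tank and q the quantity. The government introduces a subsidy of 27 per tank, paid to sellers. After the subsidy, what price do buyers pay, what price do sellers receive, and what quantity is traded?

Rewrite in direct form: qd = 513 − 4p and qs = 5p − 54.
Without the subsidy, 513 − 4p = 5p − 54 gives 9p = 567, so p* = 63 and q* = 261.
With a per-unit subsidy paid to sellers, each receives p + 27 per unit sold, so supply becomes qs = 5(p + 27) − 54.
New equilibrium: buyers pay 48, sellers receive 75, q = 321. (Wedge: pb − ps = −27.)

Buyers pay 48; sellers receive 75; quantity = 321.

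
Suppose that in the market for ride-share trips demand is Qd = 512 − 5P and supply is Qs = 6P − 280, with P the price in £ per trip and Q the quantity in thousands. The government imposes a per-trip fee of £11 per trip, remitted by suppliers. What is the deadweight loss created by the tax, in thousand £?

Before the tax: set 512 − 5P = 6P − 280 → P* = £72, Q* = 152.
With the tax collected from suppliers, supply shifts: Qs = 6(P − 11) − 280.
New equilibrium: buyers pay £78, suppliers receive £67, Q = 122. (Wedge: Pb − Ps = 11.)
Quantity falls by |ΔQ| = |152 − 122| = 30.
DWL = ½ · t · |ΔQ| = ½ · 11 · 30 = £165.

Deadweight loss = £165 thousand.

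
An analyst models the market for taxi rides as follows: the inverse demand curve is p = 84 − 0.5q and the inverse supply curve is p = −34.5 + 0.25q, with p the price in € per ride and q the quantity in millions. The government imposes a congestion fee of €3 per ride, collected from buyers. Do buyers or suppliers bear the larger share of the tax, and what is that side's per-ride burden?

Buyers bear the larger share: €2 per ride.

Inverting to q(p) form: qd = 168 − 2p; qs = 4p + 138.
Before the tax: set 168 − 2p = 4p + 138 → p* = €5, q* = 158.
With the tax collected from buyers, demand (in seller-price terms) shifts: qd = 168 − 2(p + 3).
Solving gives q = 154 with buyers paying €7 and suppliers receiving €4 (the €3 wedge).
Per-ride burden: buyers €2, suppliers €1.
Buyers take the larger share because demand is less price-elastic here (demand slope 2 vs supply slope 4).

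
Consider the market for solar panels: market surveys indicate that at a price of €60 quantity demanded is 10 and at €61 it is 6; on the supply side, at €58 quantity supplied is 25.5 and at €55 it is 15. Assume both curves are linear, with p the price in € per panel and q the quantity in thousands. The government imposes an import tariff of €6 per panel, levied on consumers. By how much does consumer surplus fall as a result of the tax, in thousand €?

Consumer surplus falls by €45.92 thousand.

Demand slope: (6 − 10)/(61 − 60) = -4, so qd = 250 − 4p.
Supply slope: (15 − 25.5)/(55 − 58) = 3.5, so qs = 3.5p − 177.5.
Before the tax: set 250 − 4p = 3.5p − 177.5 → p* = €57, q* = 22.
With the tax collected from consumers, demand (in seller-price terms) shifts: qd = 250 − 4(p + 6).
New equilibrium: consumers pay €59.8, sellers receive €53.8, q = 10.8. (Wedge: pb − ps = 6.)
ΔCS is the trapezoid between Q = 10.8 and Q = 22 of height €2.8: ½ · (22 + 10.8) · 2.8 = €45.92.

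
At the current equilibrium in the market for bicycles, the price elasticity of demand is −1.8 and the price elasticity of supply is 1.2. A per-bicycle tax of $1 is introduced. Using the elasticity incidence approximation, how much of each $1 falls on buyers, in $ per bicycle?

Incidence ratio: buyers' share ≈ εs / (εs + |εd|) = 1.2 / (1.2 + 1.8) = 0.4.
So buyers bear ≈ 0.4 × $1 = $0.4; suppliers bear $0.6.

Buyers bear ≈ $0.4 per bicycle.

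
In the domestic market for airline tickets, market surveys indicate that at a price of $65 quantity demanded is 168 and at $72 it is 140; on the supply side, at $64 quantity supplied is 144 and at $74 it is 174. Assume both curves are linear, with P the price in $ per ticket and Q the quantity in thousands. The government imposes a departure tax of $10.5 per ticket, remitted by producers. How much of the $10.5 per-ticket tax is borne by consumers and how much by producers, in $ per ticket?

Consumers bear $4.5 per ticket; producers bear $6 per ticket.

Demand slope: (140 − 168)/(72 − 65) = -4, so Qd = 428 − 4P.
Supply slope: (174 − 144)/(74 − 64) = 3, so Qs = 3P − 48.
Before the tax: set 428 − 4P = 3P − 48 → P* = $68, Q* = 156.
With the tax collected from producers, supply shifts: Qs = 3(P − 10.5) − 48.
New equilibrium: consumers pay $72.5, producers receive $62, Q = 138. (Wedge: Pb − Ps = 10.5.)
Burden on consumers: $4.5; on producers: $6. (They sum to $10.5.)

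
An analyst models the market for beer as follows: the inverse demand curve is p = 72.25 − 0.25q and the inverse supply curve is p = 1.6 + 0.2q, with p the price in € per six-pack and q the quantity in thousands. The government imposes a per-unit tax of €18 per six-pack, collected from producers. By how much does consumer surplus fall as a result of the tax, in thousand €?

Inverting to q(p) form: qd = 289 − 4p; qs = 5p − 8.
Without the tax, 289 − 4p = 5p − 8 gives 9p = 297, so p* = €33 and q* = 157.
With the tax collected from producers, supply shifts: qs = 5(p − 18) − 8.
Solving gives q = 117 with consumers paying €43 and producers receiving €25 (the €18 wedge).
ΔCS is the trapezoid between Q = 117 and Q = 157 of height €10: ½ · (157 + 117) · 10 = €1370.

Consumer surplus falls by €1370 thousand.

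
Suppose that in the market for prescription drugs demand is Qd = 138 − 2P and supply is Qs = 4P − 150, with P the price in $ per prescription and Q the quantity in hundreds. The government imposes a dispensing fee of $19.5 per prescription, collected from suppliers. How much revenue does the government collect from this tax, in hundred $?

Before the tax: set 138 − 2P = 4P − 150 → P* = $48, Q* = 42.
With the tax collected from suppliers, supply shifts: Qs = 4(P − 19.5) − 150.
New equilibrium: buyers pay $61, suppliers receive $41.5, Q = 16. (Wedge: Pb − Ps = 19.5.)
Revenue = t · Q = 19.5 · 16 = $312.

Tax revenue = $312 hundred.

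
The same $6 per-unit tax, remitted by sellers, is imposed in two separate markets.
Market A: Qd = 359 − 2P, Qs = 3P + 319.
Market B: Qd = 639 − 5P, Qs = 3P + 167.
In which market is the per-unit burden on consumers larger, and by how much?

Market A: pre-tax P* = $8, Q* = 343; post-tax Q = 335.8; per-unit burden on consumers = $3.6.
Market B: pre-tax P* = $59, Q* = 344; post-tax Q = 332.75; per-unit burden on consumers = $2.25.
Difference: $3.6 vs $2.25 → market A is larger by $1.35.

Market A, by $1.35.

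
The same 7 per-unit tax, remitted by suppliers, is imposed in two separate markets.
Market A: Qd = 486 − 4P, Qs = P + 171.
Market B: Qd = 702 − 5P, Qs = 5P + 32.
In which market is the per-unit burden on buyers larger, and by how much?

Market A: pre-tax P* = 63, Q* = 234; post-tax Q = 228.4; per-unit burden on buyers = 1.4.
Market B: pre-tax P* = 67, Q* = 367; post-tax Q = 349.5; per-unit burden on buyers = 3.5.
Difference: 1.4 vs 3.5 → market B is larger by 2.1.

Market B, by 2.1.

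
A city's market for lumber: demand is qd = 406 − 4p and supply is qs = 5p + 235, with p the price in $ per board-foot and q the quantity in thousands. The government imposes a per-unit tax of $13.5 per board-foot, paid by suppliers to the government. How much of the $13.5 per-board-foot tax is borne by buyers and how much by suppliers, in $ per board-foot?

Buyers bear $7.5 per board-foot; suppliers bear $6 per board-foot.

Before the tax: set 406 − 4p = 5p + 235 → p* = $19, q* = 330.
With the tax collected from suppliers, supply shifts: qs = 5(p − 13.5) + 235.
New equilibrium: buyers pay $26.5, suppliers receive $13, q = 300. (Wedge: pb − ps = 13.5.)
Burden on buyers: $7.5; on suppliers: $6. (They sum to $13.5.)
The less price-elastic side of the market bears the larger share of a per-unit tax.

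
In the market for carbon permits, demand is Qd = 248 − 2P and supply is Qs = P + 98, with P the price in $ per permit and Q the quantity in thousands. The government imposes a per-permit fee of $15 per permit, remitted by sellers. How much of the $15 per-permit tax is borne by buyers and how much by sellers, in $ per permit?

Without the tax, 248 − 2P = P + 98 gives 3P = 150, so P* = $50 and Q* = 148.
With the tax collected from sellers, supply shifts: Qs = (P − 15) + 98.
Solving gives Q = 138 with buyers paying $55 and sellers receiving $40 (the $15 wedge).
Burden on buyers: $5; on sellers: $10. (They sum to $15.)
The less price-elastic side of the market bears the larger share of a per-unit tax.

Buyers bear $5 per permit; sellers bear $10 per permit.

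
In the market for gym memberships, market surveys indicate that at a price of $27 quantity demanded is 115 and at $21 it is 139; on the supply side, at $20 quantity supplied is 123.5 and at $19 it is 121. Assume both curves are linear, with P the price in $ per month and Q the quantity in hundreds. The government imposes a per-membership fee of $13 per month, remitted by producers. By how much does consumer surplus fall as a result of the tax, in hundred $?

Demand slope: (139 − 115)/(21 − 27) = -4, so Qd = 223 − 4P.
Supply slope: (121 − 123.5)/(19 − 20) = 2.5, so Qs = 2.5P + 73.5.
Before the tax: set 223 − 4P = 2.5P + 73.5 → P* = $23, Q* = 131.
With the tax collected from producers, supply shifts: Qs = 2.5(P − 13) + 73.5.
Solving gives Q = 111 with consumers paying $28 and producers receiving $15 (the $13 wedge).
ΔCS is the trapezoid between Q = 111 and Q = 131 of height $5: ½ · (131 + 111) · 5 = $605.

Consumer surplus falls by $605 hundred.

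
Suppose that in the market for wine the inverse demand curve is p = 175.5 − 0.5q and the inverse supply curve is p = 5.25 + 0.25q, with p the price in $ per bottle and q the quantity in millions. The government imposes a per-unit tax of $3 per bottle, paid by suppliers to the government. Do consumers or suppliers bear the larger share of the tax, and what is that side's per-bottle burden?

Consumers bear the larger share: $2 per bottle.

Rewrite in direct form: qd = 351 − 2p and qs = 4p − 21.
Before the tax: set 351 − 2p = 4p − 21 → p* = $62, q* = 227.
With the tax collected from suppliers, supply shifts: qs = 4(p − 3) − 21.
New equilibrium: consumers pay $64, suppliers receive $61, q = 223. (Wedge: pb − ps = 3.)
Per-bottle burden: consumers $2, suppliers $1.
Consumers take the larger share because demand is less price-elastic here (demand slope 2 vs supply slope 4).
The less price-elastic side of the market bears the larger share of a per-unit tax.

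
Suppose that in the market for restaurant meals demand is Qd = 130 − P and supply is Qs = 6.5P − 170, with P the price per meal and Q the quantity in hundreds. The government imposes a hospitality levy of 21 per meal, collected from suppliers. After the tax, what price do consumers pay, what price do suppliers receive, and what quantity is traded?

Consumers pay 58.2; suppliers receive 37.2; quantity = 71.8.

Before the tax: set 130 − P = 6.5P − 170 → P* = 40, Q* = 90.
With the tax collected from suppliers, supply shifts: Qs = 6.5(P − 21) − 170.
New equilibrium: consumers pay 58.2, suppliers receive 37.2, Q = 71.8. (Wedge: Pb − Ps = 21.)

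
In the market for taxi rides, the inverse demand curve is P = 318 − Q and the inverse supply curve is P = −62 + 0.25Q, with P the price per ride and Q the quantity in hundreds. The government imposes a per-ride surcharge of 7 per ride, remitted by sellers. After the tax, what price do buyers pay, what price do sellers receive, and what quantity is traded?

Rewrite in direct form: Qd = 318 − P and Qs = 4P + 248.
Before the tax: set 318 − P = 4P + 248 → P* = 14, Q* = 304.
With the tax collected from sellers, supply shifts: Qs = 4(P − 7) + 248.
Solving gives Q = 298.4 with buyers paying 19.6 and sellers receiving 12.6 (the 7 wedge).

Buyers pay 19.6; sellers receive 12.6; quantity = 298.4.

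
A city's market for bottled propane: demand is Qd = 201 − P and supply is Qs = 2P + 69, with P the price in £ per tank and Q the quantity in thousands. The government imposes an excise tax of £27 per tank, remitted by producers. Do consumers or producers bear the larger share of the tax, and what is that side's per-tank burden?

Before the tax: set 201 − P = 2P + 69 → P* = £44, Q* = 157.
With the tax collected from producers, supply shifts: Qs = 2(P − 27) + 69.
New equilibrium: consumers pay £62, producers receive £35, Q = 139. (Wedge: Pb − Ps = 27.)
Per-tank burden: consumers £18, producers £9.
Consumers take the larger share because demand is less price-elastic here (demand slope 1 vs supply slope 2).
The less price-elastic side of the market bears the larger share of a per-unit tax.

Consumers bear the larger share: £18 per tank.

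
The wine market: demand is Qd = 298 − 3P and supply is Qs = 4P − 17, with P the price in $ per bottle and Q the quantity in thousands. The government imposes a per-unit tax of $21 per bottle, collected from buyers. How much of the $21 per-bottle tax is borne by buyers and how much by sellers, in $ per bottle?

Buyers bear $12 per bottle; sellers bear $9 per bottle.

Before the tax: set 298 − 3P = 4P − 17 → P* = $45, Q* = 163.
With the tax collected from buyers, demand (in seller-price terms) shifts: Qd = 298 − 3(P + 21).
Solving gives Q = 127 with buyers paying $57 and sellers receiving $36 (the $21 wedge).
Burden on buyers: $12; on sellers: $9. (They sum to $21.)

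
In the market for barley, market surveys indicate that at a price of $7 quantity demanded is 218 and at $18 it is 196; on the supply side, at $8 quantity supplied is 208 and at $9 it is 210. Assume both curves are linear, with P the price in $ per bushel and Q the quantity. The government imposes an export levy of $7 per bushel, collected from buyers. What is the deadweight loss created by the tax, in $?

Deadweight loss = $24.5.

Demand slope: (196 − 218)/(18 − 7) = -2, so Qd = 232 − 2P.
Supply slope: (210 − 208)/(9 − 8) = 2, so Qs = 2P + 192.
Without the tax, 232 − 2P = 2P + 192 gives 4P = 40, so P* = $10 and Q* = 212.
With the tax collected from buyers, demand (in seller-price terms) shifts: Qd = 232 − 2(P + 7).
Solving gives Q = 205 with buyers paying $13.5 and suppliers receiving $6.5 (the $7 wedge).
Quantity falls by |ΔQ| = |212 − 205| = 7.
DWL = ½ · t · |ΔQ| = ½ · 7 · 7 = $24.5.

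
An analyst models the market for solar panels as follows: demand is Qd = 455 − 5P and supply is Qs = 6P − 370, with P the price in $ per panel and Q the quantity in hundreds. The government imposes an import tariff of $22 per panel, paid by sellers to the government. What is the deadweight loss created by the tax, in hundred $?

Deadweight loss = $660 hundred.

Without the tax, 455 − 5P = 6P − 370 gives 11P = 825, so P* = $75 and Q* = 80.
With the tax collected from sellers, supply shifts: Qs = 6(P − 22) − 370.
Solving gives Q = 20 with consumers paying $87 and sellers receiving $65 (the $22 wedge).
Quantity falls by |ΔQ| = |80 − 20| = 60.
DWL = ½ · t · |ΔQ| = ½ · 22 · 60 = $660.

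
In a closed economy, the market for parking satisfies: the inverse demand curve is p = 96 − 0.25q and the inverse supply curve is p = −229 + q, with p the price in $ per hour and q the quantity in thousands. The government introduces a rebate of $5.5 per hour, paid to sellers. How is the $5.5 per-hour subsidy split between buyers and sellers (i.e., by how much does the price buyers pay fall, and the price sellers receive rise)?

Rewrite in direct form: qd = 384 − 4p and qs = p + 229.
Before the subsidy: set 384 − 4p = p + 229 → p* = $31, q* = 260.
With a per-unit subsidy paid to sellers, each receives p + 5.5 per unit sold, so supply becomes qs = (p + 5.5) + 229.
New equilibrium: buyers pay $29.9, sellers receive $35.4, q = 264.4. (Wedge: pb − ps = −5.5.)
Gain to buyers: $1.1; to sellers: $4.4. (They sum to $5.5.)

Buyers gain $1.1 per hour; sellers gain $4.4 per hour.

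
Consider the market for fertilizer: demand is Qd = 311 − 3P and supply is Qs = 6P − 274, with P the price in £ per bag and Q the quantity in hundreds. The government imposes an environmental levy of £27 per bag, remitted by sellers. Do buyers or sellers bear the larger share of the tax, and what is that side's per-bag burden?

Buyers bear the larger share: £18 per bag.

Before the tax: set 311 − 3P = 6P − 274 → P* = £65, Q* = 116.
With the tax collected from sellers, supply shifts: Qs = 6(P − 27) − 274.
New equilibrium: buyers pay £83, sellers receive £56, Q = 62. (Wedge: Pb − Ps = 27.)
Per-bag burden: buyers £18, sellers £9.
Buyers take the larger share because demand is less price-elastic here (demand slope 3 vs supply slope 6).
The less price-elastic side of the market bears the larger share of a per-unit tax.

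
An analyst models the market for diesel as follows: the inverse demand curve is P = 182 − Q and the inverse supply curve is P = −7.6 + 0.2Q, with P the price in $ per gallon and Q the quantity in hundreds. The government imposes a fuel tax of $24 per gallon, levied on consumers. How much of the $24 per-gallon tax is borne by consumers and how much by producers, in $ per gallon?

Consumers bear $20 per gallon; producers bear $4 per gallon.

Inverting to Q(P) form: Qd = 182 − P; Qs = 5P + 38.
Before the tax: set 182 − P = 5P + 38 → P* = $24, Q* = 158.
With the tax collected from consumers, demand (in seller-price terms) shifts: Qd = 182 − (P + 24).
New equilibrium: consumers pay $44, producers receive $20, Q = 138. (Wedge: Pb − Ps = 24.)
Burden on consumers: $20; on producers: $4. (They sum to $24.)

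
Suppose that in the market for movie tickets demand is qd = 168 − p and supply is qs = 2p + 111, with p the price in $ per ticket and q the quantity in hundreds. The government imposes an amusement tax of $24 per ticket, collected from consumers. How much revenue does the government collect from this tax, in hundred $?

Tax revenue = $3192 hundred.

Before the tax: set 168 − p = 2p + 111 → p* = $19, q* = 149.
With the tax collected from consumers, demand (in seller-price terms) shifts: qd = 168 − (p + 24).
Solving gives q = 133 with consumers paying $35 and producers receiving $11 (the $24 wedge).
Revenue = t · Q = 24 · 133 = $3192.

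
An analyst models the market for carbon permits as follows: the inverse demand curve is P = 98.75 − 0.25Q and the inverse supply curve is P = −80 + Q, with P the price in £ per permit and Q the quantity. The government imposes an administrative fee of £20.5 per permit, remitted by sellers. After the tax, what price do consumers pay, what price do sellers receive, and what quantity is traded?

Rewrite in direct form: Qd = 395 − 4P and Qs = P + 80.
Without the tax, 395 − 4P = P + 80 gives 5P = 315, so P* = £63 and Q* = 143.
With the tax collected from sellers, supply shifts: Qs = (P − 20.5) + 80.
New equilibrium: consumers pay £67.1, sellers receive £46.6, Q = 126.6. (Wedge: Pb − Ps = 20.5.)
The less price-elastic side of the market bears the larger share of a per-unit tax.

Consumers pay £67.1; sellers receive £46.6; quantity = 126.6.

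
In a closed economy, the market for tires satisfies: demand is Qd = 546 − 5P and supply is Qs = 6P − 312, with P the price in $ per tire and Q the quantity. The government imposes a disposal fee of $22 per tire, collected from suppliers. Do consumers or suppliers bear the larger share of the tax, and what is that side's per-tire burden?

Consumers bear the larger share: $12 per tire.

Before the tax: set 546 − 5P = 6P − 312 → P* = $78, Q* = 156.
With the tax collected from suppliers, supply shifts: Qs = 6(P − 22) − 312.
Solving gives Q = 96 with consumers paying $90 and suppliers receiving $68 (the $22 wedge).
Per-tire burden: consumers $12, suppliers $10.
Consumers take the larger share because demand is less price-elastic here (demand slope 5 vs supply slope 6).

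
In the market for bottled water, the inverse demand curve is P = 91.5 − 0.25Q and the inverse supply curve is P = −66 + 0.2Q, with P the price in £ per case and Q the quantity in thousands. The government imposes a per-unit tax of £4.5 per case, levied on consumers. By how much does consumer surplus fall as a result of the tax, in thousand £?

Consumer surplus falls by £862.5 thousand.

Rewrite in direct form: Qd = 366 − 4P and Qs = 5P + 330.
Before the tax: set 366 − 4P = 5P + 330 → P* = £4, Q* = 350.
With the tax collected from consumers, demand (in seller-price terms) shifts: Qd = 366 − 4(P + 4.5).
New equilibrium: consumers pay £6.5, suppliers receive £2, Q = 340. (Wedge: Pb − Ps = 4.5.)
ΔCS is the trapezoid between Q = 340 and Q = 350 of height £2.5: ½ · (350 + 340) · 2.5 = £862.5.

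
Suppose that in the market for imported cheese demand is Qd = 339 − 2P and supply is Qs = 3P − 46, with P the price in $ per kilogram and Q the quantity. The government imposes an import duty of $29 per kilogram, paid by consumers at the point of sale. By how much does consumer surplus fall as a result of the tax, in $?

Before the tax: set 339 − 2P = 3P − 46 → P* = $77, Q* = 185.
With the tax collected from consumers, demand (in seller-price terms) shifts: Qd = 339 − 2(P + 29).
New equilibrium: consumers pay $94.4, producers receive $65.4, Q = 150.2. (Wedge: Pb − Ps = 29.)
ΔCS is the trapezoid between Q = 150.2 and Q = 185 of height $17.4: ½ · (185 + 150.2) · 17.4 = $2916.24.

Consumer surplus falls by $2916.24.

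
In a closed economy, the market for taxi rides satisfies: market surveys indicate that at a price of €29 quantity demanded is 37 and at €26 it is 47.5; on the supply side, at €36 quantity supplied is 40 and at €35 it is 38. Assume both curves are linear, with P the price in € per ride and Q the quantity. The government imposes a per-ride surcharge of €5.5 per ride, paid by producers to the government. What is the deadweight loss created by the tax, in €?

Demand slope: (47.5 − 37)/(26 − 29) = -3.5, so Qd = 138.5 − 3.5P.
Supply slope: (38 − 40)/(35 − 36) = 2, so Qs = 2P − 32.
Before the tax: set 138.5 − 3.5P = 2P − 32 → P* = €31, Q* = 30.
With the tax collected from producers, supply shifts: Qs = 2(P − 5.5) − 32.
Solving gives Q = 23 with buyers paying €33 and producers receiving €27.5 (the €5.5 wedge).
Quantity falls by |ΔQ| = |30 − 23| = 7.
DWL = ½ · t · |ΔQ| = ½ · 5.5 · 7 = €19.25.

Deadweight loss = €19.25.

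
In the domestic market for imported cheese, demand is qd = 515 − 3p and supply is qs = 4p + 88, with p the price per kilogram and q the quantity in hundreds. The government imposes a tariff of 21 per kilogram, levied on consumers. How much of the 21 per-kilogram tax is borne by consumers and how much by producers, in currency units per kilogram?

Consumers bear 12 per kilogram; producers bear 9 per kilogram.

Before the tax: set 515 − 3p = 4p + 88 → p* = 61, q* = 332.
With the tax collected from consumers, demand (in seller-price terms) shifts: qd = 515 − 3(p + 21).
Solving gives q = 296 with consumers paying 73 and producers receiving 52 (the 21 wedge).
Burden on consumers: 12; on producers: 9. (They sum to 21.)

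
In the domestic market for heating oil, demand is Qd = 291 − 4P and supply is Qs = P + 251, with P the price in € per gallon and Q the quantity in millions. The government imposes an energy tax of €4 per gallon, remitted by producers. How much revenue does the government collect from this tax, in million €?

Before the tax: set 291 − 4P = P + 251 → P* = €8, Q* = 259.
With the tax collected from producers, supply shifts: Qs = (P − 4) + 251.
Solving gives Q = 255.8 with buyers paying €8.8 and producers receiving €4.8 (the €4 wedge).
Revenue = t · Q = 4 · 255.8 = €1023.2.

Tax revenue = €1023.2 million.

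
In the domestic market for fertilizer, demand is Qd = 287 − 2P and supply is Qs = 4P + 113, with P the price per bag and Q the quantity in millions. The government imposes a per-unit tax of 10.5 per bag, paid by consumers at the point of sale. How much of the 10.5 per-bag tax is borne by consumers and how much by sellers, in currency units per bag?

Consumers bear 7 per bag; sellers bear 3.5 per bag.

Before the tax: set 287 − 2P = 4P + 113 → P* = 29, Q* = 229.
With the tax collected from consumers, demand (in seller-price terms) shifts: Qd = 287 − 2(P + 10.5).
Solving gives Q = 215 with consumers paying 36 and sellers receiving 25.5 (the 10.5 wedge).
Burden on consumers: 7; on sellers: 3.5. (They sum to 10.5.)
The less price-elastic side of the market bears the larger share of a per-unit tax.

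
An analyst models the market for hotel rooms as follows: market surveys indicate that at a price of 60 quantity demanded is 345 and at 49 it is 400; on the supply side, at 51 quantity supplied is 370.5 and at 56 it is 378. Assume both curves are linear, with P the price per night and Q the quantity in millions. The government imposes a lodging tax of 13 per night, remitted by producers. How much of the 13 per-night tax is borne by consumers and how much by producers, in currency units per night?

Consumers bear 3 per night; producers bear 10 per night.

Demand slope: (400 − 345)/(49 − 60) = -5, so Qd = 645 − 5P.
Supply slope: (378 − 370.5)/(56 − 51) = 1.5, so Qs = 1.5P + 294.
Without the tax, 645 − 5P = 1.5P + 294 gives 6.5P = 351, so P* = 54 and Q* = 375.
With the tax collected from producers, supply shifts: Qs = 1.5(P − 13) + 294.
New equilibrium: consumers pay 57, producers receive 44, Q = 360. (Wedge: Pb − Ps = 13.)
Burden on consumers: 3; on producers: 10. (They sum to 13.)
The less price-elastic side of the market bears the larger share of a per-unit tax.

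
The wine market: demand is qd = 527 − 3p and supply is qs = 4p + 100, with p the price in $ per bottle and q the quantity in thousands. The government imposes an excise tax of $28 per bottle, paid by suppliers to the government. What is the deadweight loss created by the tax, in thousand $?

Deadweight loss = $672 thousand.

Without the tax, 527 − 3p = 4p + 100 gives 7p = 427, so p* = $61 and q* = 344.
With the tax collected from suppliers, supply shifts: qs = 4(p − 28) + 100.
New equilibrium: buyers pay $77, suppliers receive $49, q = 296. (Wedge: pb − ps = 28.)
Quantity falls by |ΔQ| = |344 − 296| = 48.
DWL = ½ · t · |ΔQ| = ½ · 28 · 48 = $672.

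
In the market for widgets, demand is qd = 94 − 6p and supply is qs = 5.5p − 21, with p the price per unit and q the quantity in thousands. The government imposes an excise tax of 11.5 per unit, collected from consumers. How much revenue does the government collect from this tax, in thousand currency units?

Before the tax: set 94 − 6p = 5.5p − 21 → p* = 10, q* = 34.
With the tax collected from consumers, demand (in seller-price terms) shifts: qd = 94 − 6(p + 11.5).
New equilibrium: consumers pay 15.5, suppliers receive 4, q = 1. (Wedge: pb − ps = 11.5.)
Revenue = t · Q = 11.5 · 1 = 11.5.

Tax revenue = 11.5 thousand.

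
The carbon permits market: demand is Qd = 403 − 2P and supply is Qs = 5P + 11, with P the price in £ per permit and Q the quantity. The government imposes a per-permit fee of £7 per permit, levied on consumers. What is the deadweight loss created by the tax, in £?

Before the tax: set 403 − 2P = 5P + 11 → P* = £56, Q* = 291.
With the tax collected from consumers, demand (in seller-price terms) shifts: Qd = 403 − 2(P + 7).
Solving gives Q = 281 with consumers paying £61 and suppliers receiving £54 (the £7 wedge).
Quantity falls by |ΔQ| = |291 − 281| = 10.
DWL = ½ · t · |ΔQ| = ½ · 7 · 10 = £35.

Deadweight loss = £35.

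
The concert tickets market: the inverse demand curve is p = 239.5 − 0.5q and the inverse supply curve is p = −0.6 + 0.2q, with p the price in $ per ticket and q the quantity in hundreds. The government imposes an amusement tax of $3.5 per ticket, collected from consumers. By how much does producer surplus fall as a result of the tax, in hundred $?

Rewrite in direct form: qd = 479 − 2p and qs = 5p + 3.
Before the tax: set 479 − 2p = 5p + 3 → p* = $68, q* = 343.
With the tax collected from consumers, demand (in seller-price terms) shifts: qd = 479 − 2(p + 3.5).
New equilibrium: consumers pay $70.5, producers receive $67, q = 338. (Wedge: pb − ps = 3.5.)
ΔPS is the trapezoid between Q = 338 and Q = 343 of height $1: ½ · (343 + 338) · 1 = $340.5.

Producer surplus falls by $340.5 hundred.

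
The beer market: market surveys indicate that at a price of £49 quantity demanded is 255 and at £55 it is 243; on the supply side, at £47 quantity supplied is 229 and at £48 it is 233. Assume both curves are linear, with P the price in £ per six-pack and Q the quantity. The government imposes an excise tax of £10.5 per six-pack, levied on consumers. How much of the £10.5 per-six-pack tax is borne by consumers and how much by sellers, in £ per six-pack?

Demand slope: (243 − 255)/(55 − 49) = -2, so Qd = 353 − 2P.
Supply slope: (233 − 229)/(48 − 47) = 4, so Qs = 4P + 41.
Without the tax, 353 − 2P = 4P + 41 gives 6P = 312, so P* = £52 and Q* = 249.
With the tax collected from consumers, demand (in seller-price terms) shifts: Qd = 353 − 2(P + 10.5).
New equilibrium: consumers pay £59, sellers receive £48.5, Q = 235. (Wedge: Pb − Ps = 10.5.)
Burden on consumers: £7; on sellers: £3.5. (They sum to £10.5.)

Consumers bear £7 per six-pack; sellers bear £3.5 per six-pack.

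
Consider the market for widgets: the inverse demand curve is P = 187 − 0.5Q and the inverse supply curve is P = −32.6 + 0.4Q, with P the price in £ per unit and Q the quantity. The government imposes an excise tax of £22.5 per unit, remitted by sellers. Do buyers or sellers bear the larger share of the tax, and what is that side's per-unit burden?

Buyers bear the larger share: £12.5 per unit.

Inverting to Q(P) form: Qd = 374 − 2P; Qs = 2.5P + 81.5.
Without the tax, 374 − 2P = 2.5P + 81.5 gives 4.5P = 292.5, so P* = £65 and Q* = 244.
With the tax collected from sellers, supply shifts: Qs = 2.5(P − 22.5) + 81.5.
Solving gives Q = 219 with buyers paying £77.5 and sellers receiving £55 (the £22.5 wedge).
Per-unit burden: buyers £12.5, sellers £10.
Buyers take the larger share because demand is less price-elastic here (demand slope 2 vs supply slope 2.5).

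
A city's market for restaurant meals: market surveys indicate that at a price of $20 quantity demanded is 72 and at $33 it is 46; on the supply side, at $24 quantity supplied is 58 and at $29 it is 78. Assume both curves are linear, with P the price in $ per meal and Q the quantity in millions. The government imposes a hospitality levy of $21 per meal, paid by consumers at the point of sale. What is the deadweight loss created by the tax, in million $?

Demand slope: (46 − 72)/(33 − 20) = -2, so Qd = 112 − 2P.
Supply slope: (78 − 58)/(29 − 24) = 4, so Qs = 4P − 38.
Before the tax: set 112 − 2P = 4P − 38 → P* = $25, Q* = 62.
With the tax collected from consumers, demand (in seller-price terms) shifts: Qd = 112 − 2(P + 21).
Solving gives Q = 34 with consumers paying $39 and suppliers receiving $18 (the $21 wedge).
Quantity falls by |ΔQ| = |62 − 34| = 28.
DWL = ½ · t · |ΔQ| = ½ · 21 · 28 = $294.

Deadweight loss = $294 million.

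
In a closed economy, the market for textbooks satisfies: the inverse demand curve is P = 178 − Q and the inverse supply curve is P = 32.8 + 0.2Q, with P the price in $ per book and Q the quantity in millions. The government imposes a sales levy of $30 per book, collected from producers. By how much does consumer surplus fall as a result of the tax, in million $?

Inverting to Q(P) form: Qd = 178 − P; Qs = 5P − 164.
Before the tax: set 178 − P = 5P − 164 → P* = $57, Q* = 121.
With the tax collected from producers, supply shifts: Qs = 5(P − 30) − 164.
New equilibrium: consumers pay $82, producers receive $52, Q = 96. (Wedge: Pb − Ps = 30.)
ΔCS is the trapezoid between Q = 96 and Q = 121 of height $25: ½ · (121 + 96) · 25 = $2712.5.

Consumer surplus falls by $2712.5 million.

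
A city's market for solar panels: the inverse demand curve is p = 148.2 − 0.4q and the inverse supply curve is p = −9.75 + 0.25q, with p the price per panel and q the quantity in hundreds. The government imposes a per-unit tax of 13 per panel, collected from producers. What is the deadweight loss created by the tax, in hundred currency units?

Deadweight loss = 130 hundred.

Inverting to q(p) form: qd = 370.5 − 2.5p; qs = 4p + 39.
Without the tax, 370.5 − 2.5p = 4p + 39 gives 6.5p = 331.5, so p* = 51 and q* = 243.
With the tax collected from producers, supply shifts: qs = 4(p − 13) + 39.
New equilibrium: buyers pay 59, producers receive 46, q = 223. (Wedge: pb − ps = 13.)
Quantity falls by |ΔQ| = |243 − 223| = 20.
DWL = ½ · t · |ΔQ| = ½ · 13 · 20 = 130.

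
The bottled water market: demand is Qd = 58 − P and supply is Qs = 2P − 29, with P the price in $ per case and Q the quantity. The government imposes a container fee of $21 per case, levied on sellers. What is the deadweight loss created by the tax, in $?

Deadweight loss = $147.

Without the tax, 58 − P = 2P − 29 gives 3P = 87, so P* = $29 and Q* = 29.
With the tax collected from sellers, supply shifts: Qs = 2(P − 21) − 29.
Solving gives Q = 15 with buyers paying $43 and sellers receiving $22 (the $21 wedge).
Quantity falls by |ΔQ| = |29 − 15| = 14.
DWL = ½ · t · |ΔQ| = ½ · 21 · 14 = $147.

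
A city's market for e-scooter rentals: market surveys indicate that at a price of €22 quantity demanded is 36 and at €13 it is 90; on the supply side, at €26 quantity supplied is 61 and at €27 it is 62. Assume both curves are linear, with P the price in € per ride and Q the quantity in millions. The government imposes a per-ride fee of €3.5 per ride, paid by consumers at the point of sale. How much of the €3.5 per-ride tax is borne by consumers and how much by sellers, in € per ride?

Demand slope: (90 − 36)/(13 − 22) = -6, so Qd = 168 − 6P.
Supply slope: (62 − 61)/(27 − 26) = 1, so Qs = P + 35.
Before the tax: set 168 − 6P = P + 35 → P* = €19, Q* = 54.
With the tax collected from consumers, demand (in seller-price terms) shifts: Qd = 168 − 6(P + 3.5).
New equilibrium: consumers pay €19.5, sellers receive €16, Q = 51. (Wedge: Pb − Ps = 3.5.)
Burden on consumers: €0.5; on sellers: €3. (They sum to €3.5.)
The less price-elastic side of the market bears the larger share of a per-unit tax.

Consumers bear €0.5 per ride; sellers bear €3 per ride.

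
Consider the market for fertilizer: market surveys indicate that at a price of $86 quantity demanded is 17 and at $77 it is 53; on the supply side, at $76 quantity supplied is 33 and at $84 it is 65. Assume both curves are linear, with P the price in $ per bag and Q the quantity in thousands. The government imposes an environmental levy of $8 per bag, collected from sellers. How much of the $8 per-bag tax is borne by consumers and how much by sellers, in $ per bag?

Consumers bear $4 per bag; sellers bear $4 per bag.

Demand slope: (53 − 17)/(77 − 86) = -4, so Qd = 361 − 4P.
Supply slope: (65 − 33)/(84 − 76) = 4, so Qs = 4P − 271.
Without the tax, 361 − 4P = 4P − 271 gives 8P = 632, so P* = $79 and Q* = 45.
With the tax collected from sellers, supply shifts: Qs = 4(P − 8) − 271.
New equilibrium: consumers pay $83, sellers receive $75, Q = 29. (Wedge: Pb − Ps = 8.)
Burden on consumers: $4; on sellers: $4. (They sum to $8.)
The less price-elastic side of the market bears the larger share of a per-unit tax.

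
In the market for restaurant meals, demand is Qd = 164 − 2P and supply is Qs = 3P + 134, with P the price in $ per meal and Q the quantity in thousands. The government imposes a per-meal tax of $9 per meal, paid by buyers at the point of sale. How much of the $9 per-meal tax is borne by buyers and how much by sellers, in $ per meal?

Buyers bear $5.4 per meal; sellers bear $3.6 per meal.

Before the tax: set 164 − 2P = 3P + 134 → P* = $6, Q* = 152.
With the tax collected from buyers, demand (in seller-price terms) shifts: Qd = 164 − 2(P + 9).
Solving gives Q = 141.2 with buyers paying $11.4 and sellers receiving $2.4 (the $9 wedge).
Burden on buyers: $5.4; on sellers: $3.6. (They sum to $9.)
The less price-elastic side of the market bears the larger share of a per-unit tax.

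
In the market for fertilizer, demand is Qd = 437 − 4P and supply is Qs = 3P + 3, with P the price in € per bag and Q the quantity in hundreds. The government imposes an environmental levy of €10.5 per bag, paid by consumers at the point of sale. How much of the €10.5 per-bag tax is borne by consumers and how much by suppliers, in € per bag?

Consumers bear €4.5 per bag; suppliers bear €6 per bag.

Before the tax: set 437 − 4P = 3P + 3 → P* = €62, Q* = 189.
With the tax collected from consumers, demand (in seller-price terms) shifts: Qd = 437 − 4(P + 10.5).
New equilibrium: consumers pay €66.5, suppliers receive €56, Q = 171. (Wedge: Pb − Ps = 10.5.)
Burden on consumers: €4.5; on suppliers: €6. (They sum to €10.5.)
The less price-elastic side of the market bears the larger share of a per-unit tax.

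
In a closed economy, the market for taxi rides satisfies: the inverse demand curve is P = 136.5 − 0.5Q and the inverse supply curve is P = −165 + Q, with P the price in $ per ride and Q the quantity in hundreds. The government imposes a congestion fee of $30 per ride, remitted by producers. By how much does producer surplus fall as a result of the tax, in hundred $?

Producer surplus falls by $3820 hundred.

Rewrite in direct form: Qd = 273 − 2P and Qs = P + 165.
Without the tax, 273 − 2P = P + 165 gives 3P = 108, so P* = $36 and Q* = 201.
With the tax collected from producers, supply shifts: Qs = (P − 30) + 165.
New equilibrium: buyers pay $46, producers receive $16, Q = 181. (Wedge: Pb − Ps = 30.)
ΔPS is the trapezoid between Q = 181 and Q = 201 of height $20: ½ · (201 + 181) · 20 = $3820.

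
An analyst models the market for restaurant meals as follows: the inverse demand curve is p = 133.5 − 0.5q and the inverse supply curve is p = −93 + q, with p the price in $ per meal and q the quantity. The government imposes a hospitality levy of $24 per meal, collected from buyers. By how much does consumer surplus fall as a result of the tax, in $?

Consumer surplus falls by $1144.

Inverting to q(p) form: qd = 267 − 2p; qs = p + 93.
Before the tax: set 267 − 2p = p + 93 → p* = $58, q* = 151.
With the tax collected from buyers, demand (in seller-price terms) shifts: qd = 267 − 2(p + 24).
Solving gives q = 135 with buyers paying $66 and sellers receiving $42 (the $24 wedge).
ΔCS is the trapezoid between Q = 135 and Q = 151 of height $8: ½ · (151 + 135) · 8 = $1144.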